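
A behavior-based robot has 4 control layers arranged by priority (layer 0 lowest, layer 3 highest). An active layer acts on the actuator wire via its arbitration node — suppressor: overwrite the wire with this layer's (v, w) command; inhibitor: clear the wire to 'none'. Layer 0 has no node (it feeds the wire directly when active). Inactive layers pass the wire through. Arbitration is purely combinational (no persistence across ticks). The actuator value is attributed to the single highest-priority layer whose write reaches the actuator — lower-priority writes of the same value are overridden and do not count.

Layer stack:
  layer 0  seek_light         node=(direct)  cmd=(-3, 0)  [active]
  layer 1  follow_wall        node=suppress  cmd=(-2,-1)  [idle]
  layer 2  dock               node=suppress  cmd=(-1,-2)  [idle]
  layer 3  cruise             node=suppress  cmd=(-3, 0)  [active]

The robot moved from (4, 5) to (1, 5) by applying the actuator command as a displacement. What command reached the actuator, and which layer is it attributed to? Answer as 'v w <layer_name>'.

-3 0 cruise

displacement = (1, 5) − (4, 5) = (-3, 0)
[0] seek_light on; wire := (-3, 0)
[1] follow_wall off; pass (-3, 0)
[2] dock off; pass (-3, 0)
[3] cruise on (suppress); wire := (-3, 0)
output (-3, 0) — from layer 3 (cruise)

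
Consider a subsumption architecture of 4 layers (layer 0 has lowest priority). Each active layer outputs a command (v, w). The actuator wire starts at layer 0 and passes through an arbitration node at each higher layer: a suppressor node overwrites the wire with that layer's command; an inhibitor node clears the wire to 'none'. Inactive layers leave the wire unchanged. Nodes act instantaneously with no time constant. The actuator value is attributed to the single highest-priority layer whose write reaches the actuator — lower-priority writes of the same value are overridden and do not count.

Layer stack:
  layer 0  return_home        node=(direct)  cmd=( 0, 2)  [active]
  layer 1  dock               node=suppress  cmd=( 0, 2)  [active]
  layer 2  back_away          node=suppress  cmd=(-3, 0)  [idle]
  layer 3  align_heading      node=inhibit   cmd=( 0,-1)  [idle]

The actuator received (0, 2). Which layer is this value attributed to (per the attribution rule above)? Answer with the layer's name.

dock

layer 0 (return_home) active — direct: (0, 2)
layer 1 (dock) active — suppresses: (0, 2)
layer 2 (back_away) idle — unchanged: (0, 2)
layer 3 (align_heading) idle — unchanged: (0, 2)
→ actuator (0, 2)
last writer: layer 1 = dock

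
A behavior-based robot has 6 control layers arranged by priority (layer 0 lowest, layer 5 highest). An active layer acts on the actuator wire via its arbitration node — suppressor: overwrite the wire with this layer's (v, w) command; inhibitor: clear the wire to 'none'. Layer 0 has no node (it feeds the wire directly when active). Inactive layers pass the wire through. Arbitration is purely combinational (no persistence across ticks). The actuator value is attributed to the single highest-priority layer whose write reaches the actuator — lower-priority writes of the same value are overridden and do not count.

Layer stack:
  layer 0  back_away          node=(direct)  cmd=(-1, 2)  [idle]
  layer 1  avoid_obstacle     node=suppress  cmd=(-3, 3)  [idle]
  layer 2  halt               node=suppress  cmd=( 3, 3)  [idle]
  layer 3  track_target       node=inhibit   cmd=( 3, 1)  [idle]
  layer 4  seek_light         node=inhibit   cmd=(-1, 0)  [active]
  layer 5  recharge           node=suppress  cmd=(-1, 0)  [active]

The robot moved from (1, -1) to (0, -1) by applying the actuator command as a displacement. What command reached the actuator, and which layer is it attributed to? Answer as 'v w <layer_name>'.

displacement = (0, -1) − (1, -1) = (-1, 0)
L0 back_away: idle → wire = none
L1 avoid_obstacle: idle → wire stays none
L2 halt: idle → wire stays none
L3 track_target: idle → wire stays none
L4 seek_light: active, inhibitor → wire = none
L5 recharge: active, suppressor → wire = (-1, 0)
actuator = (-1, 0) — from layer 5 (recharge)

-1 0 recharge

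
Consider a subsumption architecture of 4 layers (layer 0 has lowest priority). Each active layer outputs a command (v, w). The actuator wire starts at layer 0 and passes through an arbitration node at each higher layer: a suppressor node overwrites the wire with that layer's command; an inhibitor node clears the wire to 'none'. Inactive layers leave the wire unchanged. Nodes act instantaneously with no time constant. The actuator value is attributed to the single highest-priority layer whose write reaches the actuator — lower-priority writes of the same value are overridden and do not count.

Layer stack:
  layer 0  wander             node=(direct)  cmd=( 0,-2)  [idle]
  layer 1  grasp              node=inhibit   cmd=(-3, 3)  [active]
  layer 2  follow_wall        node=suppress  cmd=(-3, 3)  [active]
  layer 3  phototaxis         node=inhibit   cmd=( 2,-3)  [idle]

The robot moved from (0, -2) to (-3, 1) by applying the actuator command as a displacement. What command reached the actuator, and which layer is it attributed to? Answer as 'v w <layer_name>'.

-3 3 follow_wall

displacement = (-3, 1) − (0, -2) = (-3, 3)
L0 wander: idle → wire = none
L1 grasp: active, inhibitor → wire = none
L2 follow_wall: active, suppressor → wire = (-3, 3)
L3 phototaxis: idle → wire stays (-3, 3)
actuator = (-3, 3) — from layer 2 (follow_wall)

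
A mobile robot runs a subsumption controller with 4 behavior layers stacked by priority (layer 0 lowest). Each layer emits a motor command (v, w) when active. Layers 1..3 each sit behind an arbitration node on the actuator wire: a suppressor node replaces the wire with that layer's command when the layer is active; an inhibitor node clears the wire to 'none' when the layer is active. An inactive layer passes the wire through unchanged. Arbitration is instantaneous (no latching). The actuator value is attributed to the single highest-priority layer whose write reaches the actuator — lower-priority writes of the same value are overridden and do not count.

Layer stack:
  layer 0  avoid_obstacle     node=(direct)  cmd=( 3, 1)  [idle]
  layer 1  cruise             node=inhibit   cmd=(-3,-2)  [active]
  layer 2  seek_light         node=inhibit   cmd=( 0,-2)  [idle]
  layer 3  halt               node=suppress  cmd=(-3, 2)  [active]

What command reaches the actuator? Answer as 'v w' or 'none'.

-3 2

L0 avoid_obstacle: idle → wire = none
L1 cruise: active, inhibitor → wire = none
L2 seek_light: idle → wire stays none
L3 halt: active, suppressor → wire = (-3, 2)
actuator = (-3, 2)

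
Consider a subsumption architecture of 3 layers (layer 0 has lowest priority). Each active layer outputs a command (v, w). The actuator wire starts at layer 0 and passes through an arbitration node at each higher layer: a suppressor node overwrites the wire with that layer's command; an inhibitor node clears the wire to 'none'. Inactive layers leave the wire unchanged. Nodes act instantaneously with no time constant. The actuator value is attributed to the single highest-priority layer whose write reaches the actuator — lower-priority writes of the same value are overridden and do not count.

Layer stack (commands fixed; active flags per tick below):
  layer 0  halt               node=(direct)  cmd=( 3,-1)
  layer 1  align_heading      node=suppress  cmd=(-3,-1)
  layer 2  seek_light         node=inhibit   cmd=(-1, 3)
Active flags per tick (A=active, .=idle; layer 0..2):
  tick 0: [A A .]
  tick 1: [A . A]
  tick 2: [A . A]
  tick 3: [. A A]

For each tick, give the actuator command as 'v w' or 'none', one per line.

-3 -1
none
none
none

tick 0:
  L0 halt: active, feeds wire = (3, -1)
  L1 align_heading: active, suppressor → wire = (-3, -1)
  L2 seek_light: idle → wire stays (-3, -1)
  actuator = (-3, -1)
tick 1:
  L0 halt: active, feeds wire = (3, -1)
  L1 align_heading: idle → wire stays (3, -1)
  L2 seek_light: active, inhibitor → wire = none
  actuator = none
tick 2:
  L0 halt: active, feeds wire = (3, -1)
  L1 align_heading: idle → wire stays (3, -1)
  L2 seek_light: active, inhibitor → wire = none
  actuator = none
tick 3:
  L0 halt: idle → wire = none
  L1 align_heading: active, suppressor → wire = (-3, -1)
  L2 seek_light: active, inhibitor → wire = none
  actuator = none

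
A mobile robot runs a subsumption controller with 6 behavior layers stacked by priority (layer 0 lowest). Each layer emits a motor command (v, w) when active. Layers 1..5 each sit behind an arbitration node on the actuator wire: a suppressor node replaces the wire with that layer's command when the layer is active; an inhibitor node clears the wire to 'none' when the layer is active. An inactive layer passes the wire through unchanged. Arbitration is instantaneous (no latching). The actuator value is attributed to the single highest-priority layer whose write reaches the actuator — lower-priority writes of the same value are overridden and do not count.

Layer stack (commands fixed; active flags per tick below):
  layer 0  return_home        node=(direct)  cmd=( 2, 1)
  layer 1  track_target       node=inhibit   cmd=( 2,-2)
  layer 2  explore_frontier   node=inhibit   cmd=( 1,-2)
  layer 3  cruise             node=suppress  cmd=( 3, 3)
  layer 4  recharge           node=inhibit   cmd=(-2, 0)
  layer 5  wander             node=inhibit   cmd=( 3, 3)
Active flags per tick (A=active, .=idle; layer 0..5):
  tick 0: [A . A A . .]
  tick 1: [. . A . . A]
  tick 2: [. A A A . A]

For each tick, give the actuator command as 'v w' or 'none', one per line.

3 3
none
none

tick 0:
  L0 return_home: active, feeds wire = (2, 1)
  L1 track_target: idle → wire stays (2, 1)
  L2 explore_frontier: active, inhibitor → wire = none
  L3 cruise: active, suppressor → wire = (3, 3)
  L4 recharge: idle → wire stays (3, 3)
  L5 wander: idle → wire stays (3, 3)
  actuator = (3, 3)
tick 1:
  L0 return_home: idle → wire = none
  L1 track_target: idle → wire stays none
  L2 explore_frontier: active, inhibitor → wire = none
  L3 cruise: idle → wire stays none
  L4 recharge: idle → wire stays none
  L5 wander: active, inhibitor → wire = none
  actuator = none
tick 2:
  L0 return_home: idle → wire = none
  L1 track_target: active, inhibitor → wire = none
  L2 explore_frontier: active, inhibitor → wire = none
  L3 cruise: active, suppressor → wire = (3, 3)
  L4 recharge: idle → wire stays (3, 3)
  L5 wander: active, inhibitor → wire = none
  actuator = none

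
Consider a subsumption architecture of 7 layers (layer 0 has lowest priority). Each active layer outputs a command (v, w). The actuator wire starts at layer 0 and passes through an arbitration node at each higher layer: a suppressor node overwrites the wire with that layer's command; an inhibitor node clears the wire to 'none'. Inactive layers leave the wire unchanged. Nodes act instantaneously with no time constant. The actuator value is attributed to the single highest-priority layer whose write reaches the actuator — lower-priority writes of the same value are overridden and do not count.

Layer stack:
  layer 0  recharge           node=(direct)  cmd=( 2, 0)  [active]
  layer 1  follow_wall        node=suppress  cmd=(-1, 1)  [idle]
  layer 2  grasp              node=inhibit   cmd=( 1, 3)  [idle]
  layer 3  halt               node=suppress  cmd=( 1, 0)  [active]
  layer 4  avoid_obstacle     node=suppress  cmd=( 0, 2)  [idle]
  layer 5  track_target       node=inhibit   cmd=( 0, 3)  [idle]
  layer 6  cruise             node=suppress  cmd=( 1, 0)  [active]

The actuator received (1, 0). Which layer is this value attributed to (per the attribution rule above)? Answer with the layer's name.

L0 recharge: active, feeds wire = (2, 0)
L1 follow_wall: idle → wire stays (2, 0)
L2 grasp: idle → wire stays (2, 0)
L3 halt: active, suppressor → wire = (1, 0)
L4 avoid_obstacle: idle → wire stays (1, 0)
L5 track_target: idle → wire stays (1, 0)
L6 cruise: active, suppressor → wire = (1, 0)
actuator = (1, 0)
last writer: layer 6 = cruise

cruise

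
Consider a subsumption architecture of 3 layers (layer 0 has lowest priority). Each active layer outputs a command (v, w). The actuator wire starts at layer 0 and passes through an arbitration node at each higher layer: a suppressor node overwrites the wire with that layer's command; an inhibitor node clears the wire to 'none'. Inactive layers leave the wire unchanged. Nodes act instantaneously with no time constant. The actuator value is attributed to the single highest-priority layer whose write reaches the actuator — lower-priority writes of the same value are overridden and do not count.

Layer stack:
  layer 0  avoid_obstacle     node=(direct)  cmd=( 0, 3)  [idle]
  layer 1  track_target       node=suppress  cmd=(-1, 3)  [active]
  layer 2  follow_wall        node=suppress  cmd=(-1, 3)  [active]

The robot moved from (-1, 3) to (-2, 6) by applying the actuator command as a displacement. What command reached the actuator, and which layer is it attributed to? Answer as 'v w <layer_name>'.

-1 3 follow_wall

displacement = (-2, 6) − (-1, 3) = (-1, 3)
L0 avoid_obstacle: idle → wire = none
L1 track_target: active, suppressor → wire = (-1, 3)
L2 follow_wall: active, suppressor → wire = (-1, 3)
actuator = (-1, 3) — from layer 2 (follow_wall)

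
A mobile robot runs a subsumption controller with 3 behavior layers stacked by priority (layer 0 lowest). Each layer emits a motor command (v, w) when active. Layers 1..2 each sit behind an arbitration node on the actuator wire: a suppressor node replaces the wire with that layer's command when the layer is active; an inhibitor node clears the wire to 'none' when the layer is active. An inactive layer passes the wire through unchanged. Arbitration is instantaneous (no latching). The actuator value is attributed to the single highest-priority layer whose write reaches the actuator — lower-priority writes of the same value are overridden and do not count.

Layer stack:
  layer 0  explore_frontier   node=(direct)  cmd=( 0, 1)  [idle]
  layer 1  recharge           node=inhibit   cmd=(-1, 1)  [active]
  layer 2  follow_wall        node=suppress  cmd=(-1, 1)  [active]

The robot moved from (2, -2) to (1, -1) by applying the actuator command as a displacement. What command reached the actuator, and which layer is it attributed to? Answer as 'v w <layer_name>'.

-1 1 follow_wall

displacement = (1, -1) − (2, -2) = (-1, 1)
layer 0 (explore_frontier) idle — none
layer 1 (recharge) active — inhibits: none
layer 2 (follow_wall) active — suppresses: (-1, 1)
→ actuator (-1, 1) — from layer 2 (follow_wall)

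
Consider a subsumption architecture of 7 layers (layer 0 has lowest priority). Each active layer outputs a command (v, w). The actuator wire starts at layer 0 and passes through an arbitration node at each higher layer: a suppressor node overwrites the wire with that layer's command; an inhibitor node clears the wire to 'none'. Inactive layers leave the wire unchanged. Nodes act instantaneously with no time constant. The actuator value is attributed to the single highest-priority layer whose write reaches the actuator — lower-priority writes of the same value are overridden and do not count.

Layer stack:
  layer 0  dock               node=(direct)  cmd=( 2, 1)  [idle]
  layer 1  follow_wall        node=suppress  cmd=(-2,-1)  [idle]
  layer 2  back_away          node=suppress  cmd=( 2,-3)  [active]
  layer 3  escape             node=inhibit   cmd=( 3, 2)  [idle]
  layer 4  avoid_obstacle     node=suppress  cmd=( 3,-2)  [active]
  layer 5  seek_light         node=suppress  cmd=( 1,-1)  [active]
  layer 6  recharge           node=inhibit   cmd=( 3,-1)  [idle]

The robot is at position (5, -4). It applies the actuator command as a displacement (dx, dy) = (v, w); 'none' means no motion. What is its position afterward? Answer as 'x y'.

L0 dock: idle → wire = none
L1 follow_wall: idle → wire stays none
L2 back_away: active, suppressor → wire = (2, -3)
L3 escape: idle → wire stays (2, -3)
L4 avoid_obstacle: active, suppressor → wire = (3, -2)
L5 seek_light: active, suppressor → wire = (1, -1)
L6 recharge: idle → wire stays (1, -1)
actuator = (1, -1)
position: (5, -4) + (1, -1) = (6, -5)

6 -5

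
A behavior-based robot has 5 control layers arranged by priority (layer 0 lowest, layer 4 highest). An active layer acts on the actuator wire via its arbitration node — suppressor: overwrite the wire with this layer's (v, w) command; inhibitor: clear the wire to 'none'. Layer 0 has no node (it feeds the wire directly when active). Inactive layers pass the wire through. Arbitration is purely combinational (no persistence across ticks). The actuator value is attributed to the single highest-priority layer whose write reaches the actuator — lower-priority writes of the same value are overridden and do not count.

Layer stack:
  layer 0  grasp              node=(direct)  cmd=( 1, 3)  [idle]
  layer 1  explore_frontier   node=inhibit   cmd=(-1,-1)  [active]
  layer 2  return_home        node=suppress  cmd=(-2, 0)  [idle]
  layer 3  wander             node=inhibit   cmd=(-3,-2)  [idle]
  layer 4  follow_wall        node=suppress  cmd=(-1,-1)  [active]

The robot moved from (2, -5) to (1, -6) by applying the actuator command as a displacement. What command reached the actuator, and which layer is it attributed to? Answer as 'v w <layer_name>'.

displacement = (1, -6) − (2, -5) = (-1, -1)
layer 0 (grasp) idle — none
layer 1 (explore_frontier) active — inhibits: none
layer 2 (return_home) idle — unchanged: none
layer 3 (wander) idle — unchanged: none
layer 4 (follow_wall) active — suppresses: (-1, -1)
→ actuator (-1, -1) — from layer 4 (follow_wall)

-1 -1 follow_wall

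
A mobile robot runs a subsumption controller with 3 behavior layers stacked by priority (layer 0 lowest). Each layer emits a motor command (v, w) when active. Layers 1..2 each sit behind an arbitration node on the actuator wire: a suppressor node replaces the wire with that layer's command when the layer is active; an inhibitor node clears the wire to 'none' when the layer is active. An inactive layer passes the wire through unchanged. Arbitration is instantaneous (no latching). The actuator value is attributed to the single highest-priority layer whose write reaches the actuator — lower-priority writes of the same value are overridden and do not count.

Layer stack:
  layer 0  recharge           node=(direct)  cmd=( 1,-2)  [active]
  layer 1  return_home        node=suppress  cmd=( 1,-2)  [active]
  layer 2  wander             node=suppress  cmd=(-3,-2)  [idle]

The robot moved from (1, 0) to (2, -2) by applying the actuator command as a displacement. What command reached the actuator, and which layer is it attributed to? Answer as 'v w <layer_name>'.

displacement = (2, -2) − (1, 0) = (1, -2)
[0] recharge on; wire := (1, -2)
[1] return_home on (suppress); wire := (1, -2)
[2] wander off; pass (1, -2)
output (1, -2) — from layer 1 (return_home)

1 -2 return_home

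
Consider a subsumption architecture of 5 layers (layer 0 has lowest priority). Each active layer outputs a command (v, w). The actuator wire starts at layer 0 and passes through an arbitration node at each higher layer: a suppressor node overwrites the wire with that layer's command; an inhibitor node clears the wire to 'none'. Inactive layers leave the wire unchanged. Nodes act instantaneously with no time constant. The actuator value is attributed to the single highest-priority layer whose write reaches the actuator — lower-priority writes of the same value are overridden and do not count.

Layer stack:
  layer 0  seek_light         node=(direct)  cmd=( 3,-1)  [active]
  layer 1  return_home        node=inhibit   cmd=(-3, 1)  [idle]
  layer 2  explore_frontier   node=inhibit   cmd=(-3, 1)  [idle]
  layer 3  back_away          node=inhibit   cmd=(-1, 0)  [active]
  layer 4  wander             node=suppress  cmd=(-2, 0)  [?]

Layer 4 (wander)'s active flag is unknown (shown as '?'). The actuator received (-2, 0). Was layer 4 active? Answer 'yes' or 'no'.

yes

If layer 4 is active=yes:
  actuator would be (-2, 0)
If layer 4 is active=no:
  actuator would be none
Observed (-2, 0), so layer 4 was active.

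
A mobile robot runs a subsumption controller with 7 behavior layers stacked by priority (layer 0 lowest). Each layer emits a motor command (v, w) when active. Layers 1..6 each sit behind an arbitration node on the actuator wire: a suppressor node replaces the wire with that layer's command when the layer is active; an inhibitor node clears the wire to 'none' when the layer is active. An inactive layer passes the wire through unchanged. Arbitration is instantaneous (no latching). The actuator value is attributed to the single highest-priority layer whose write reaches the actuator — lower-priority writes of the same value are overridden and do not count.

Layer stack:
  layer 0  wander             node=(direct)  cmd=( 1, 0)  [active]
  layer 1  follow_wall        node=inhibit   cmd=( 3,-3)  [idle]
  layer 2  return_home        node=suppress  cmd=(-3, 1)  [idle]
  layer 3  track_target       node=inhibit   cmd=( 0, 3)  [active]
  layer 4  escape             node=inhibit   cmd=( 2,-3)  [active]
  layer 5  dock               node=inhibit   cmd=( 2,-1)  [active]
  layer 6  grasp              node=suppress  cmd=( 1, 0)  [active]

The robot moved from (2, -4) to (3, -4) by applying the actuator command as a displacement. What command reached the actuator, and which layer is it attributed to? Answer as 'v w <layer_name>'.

1 0 grasp

displacement = (3, -4) − (2, -4) = (1, 0)
layer 0 (wander) active — direct: (1, 0)
layer 1 (follow_wall) idle — unchanged: (1, 0)
layer 2 (return_home) idle — unchanged: (1, 0)
layer 3 (track_target) active — inhibits: none
layer 4 (escape) active — inhibits: none
layer 5 (dock) active — inhibits: none
layer 6 (grasp) active — suppresses: (1, 0)
→ actuator (1, 0) — from layer 6 (grasp)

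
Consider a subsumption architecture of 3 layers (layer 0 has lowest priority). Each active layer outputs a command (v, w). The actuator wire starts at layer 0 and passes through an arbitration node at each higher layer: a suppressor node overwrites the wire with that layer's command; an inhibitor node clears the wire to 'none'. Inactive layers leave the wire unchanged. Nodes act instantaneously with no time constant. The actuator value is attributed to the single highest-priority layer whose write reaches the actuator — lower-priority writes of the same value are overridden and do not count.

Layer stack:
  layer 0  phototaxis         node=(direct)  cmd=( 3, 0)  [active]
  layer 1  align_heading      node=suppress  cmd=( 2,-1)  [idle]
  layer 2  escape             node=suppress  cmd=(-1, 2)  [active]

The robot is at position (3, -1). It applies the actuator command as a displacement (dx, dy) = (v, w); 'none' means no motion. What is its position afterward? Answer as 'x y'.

[0] phototaxis on; wire := (3, 0)
[1] align_heading off; pass (3, 0)
[2] escape on (suppress); wire := (-1, 2)
output (-1, 2)
position: (3, -1) + (-1, 2) = (2, 1)

2 1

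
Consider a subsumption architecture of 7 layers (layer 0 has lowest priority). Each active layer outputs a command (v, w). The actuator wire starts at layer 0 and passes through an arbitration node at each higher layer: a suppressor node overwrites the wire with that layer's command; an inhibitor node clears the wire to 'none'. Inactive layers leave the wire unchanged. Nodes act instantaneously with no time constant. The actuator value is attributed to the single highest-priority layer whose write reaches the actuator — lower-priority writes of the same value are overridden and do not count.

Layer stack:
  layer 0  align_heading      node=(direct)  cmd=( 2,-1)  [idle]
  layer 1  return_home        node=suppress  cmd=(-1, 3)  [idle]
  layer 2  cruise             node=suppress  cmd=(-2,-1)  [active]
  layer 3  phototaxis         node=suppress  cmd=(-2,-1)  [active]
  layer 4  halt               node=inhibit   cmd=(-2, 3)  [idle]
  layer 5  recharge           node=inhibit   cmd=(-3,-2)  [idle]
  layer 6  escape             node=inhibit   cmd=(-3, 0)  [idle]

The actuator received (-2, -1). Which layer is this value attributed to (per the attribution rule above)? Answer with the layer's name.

layer 0 (align_heading) idle — none
layer 1 (return_home) idle — unchanged: none
layer 2 (cruise) active — suppresses: (-2, -1)
layer 3 (phototaxis) active — suppresses: (-2, -1)
layer 4 (halt) idle — unchanged: (-2, -1)
layer 5 (recharge) idle — unchanged: (-2, -1)
layer 6 (escape) idle — unchanged: (-2, -1)
→ actuator (-2, -1)
last writer: layer 3 = phototaxis

phototaxis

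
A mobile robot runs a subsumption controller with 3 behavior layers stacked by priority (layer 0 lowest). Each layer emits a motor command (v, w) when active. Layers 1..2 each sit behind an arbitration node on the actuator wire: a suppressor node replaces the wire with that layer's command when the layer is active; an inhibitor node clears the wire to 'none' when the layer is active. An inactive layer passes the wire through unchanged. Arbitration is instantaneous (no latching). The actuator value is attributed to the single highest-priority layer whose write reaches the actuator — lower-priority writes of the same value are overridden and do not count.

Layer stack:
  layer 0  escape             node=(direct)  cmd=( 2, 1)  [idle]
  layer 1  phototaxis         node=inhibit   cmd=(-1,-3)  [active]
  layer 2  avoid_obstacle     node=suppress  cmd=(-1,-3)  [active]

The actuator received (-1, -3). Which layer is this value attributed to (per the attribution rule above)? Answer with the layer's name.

avoid_obstacle

L0 escape: idle → wire = none
L1 phototaxis: active, inhibitor → wire = none
L2 avoid_obstacle: active, suppressor → wire = (-1, -3)
actuator = (-1, -3)
last writer: layer 2 = avoid_obstacle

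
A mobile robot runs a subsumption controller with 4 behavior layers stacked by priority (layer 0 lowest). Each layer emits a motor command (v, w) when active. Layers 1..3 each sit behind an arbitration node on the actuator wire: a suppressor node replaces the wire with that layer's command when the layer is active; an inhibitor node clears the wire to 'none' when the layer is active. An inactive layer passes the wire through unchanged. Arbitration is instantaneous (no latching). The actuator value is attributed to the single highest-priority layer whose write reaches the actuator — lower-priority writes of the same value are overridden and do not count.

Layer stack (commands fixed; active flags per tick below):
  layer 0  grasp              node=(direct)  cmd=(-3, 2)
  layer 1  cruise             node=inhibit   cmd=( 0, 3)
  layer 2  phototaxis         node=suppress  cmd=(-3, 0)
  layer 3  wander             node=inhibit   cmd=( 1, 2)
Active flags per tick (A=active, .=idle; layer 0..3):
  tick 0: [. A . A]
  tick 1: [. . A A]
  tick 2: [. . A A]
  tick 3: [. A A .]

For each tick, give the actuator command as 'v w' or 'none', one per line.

none
none
none
-3 0

tick 0:
  L0 grasp: idle → wire = none
  L1 cruise: active, inhibitor → wire = none
  L2 phototaxis: idle → wire stays none
  L3 wander: active, inhibitor → wire = none
  actuator = none
tick 1:
  L0 grasp: idle → wire = none
  L1 cruise: idle → wire stays none
  L2 phototaxis: active, suppressor → wire = (-3, 0)
  L3 wander: active, inhibitor → wire = none
  actuator = none
tick 2:
  L0 grasp: idle → wire = none
  L1 cruise: idle → wire stays none
  L2 phototaxis: active, suppressor → wire = (-3, 0)
  L3 wander: active, inhibitor → wire = none
  actuator = none
tick 3:
  L0 grasp: idle → wire = none
  L1 cruise: active, inhibitor → wire = none
  L2 phototaxis: active, suppressor → wire = (-3, 0)
  L3 wander: idle → wire stays (-3, 0)
  actuator = (-3, 0)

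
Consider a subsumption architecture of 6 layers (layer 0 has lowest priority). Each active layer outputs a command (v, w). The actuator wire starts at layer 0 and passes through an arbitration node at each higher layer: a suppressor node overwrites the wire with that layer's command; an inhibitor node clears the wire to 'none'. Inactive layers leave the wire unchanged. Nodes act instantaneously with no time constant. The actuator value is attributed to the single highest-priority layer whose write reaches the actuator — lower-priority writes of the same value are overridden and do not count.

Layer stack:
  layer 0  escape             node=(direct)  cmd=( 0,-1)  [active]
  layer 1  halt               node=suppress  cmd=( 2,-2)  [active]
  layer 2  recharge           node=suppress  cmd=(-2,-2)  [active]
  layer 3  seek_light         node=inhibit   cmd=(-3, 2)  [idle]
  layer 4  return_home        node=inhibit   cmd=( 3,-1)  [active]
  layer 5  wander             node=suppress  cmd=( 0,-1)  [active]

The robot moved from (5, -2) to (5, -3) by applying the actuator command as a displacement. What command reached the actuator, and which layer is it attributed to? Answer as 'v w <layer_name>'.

0 -1 wander

displacement = (5, -3) − (5, -2) = (0, -1)
L0 escape: active, feeds wire = (0, -1)
L1 halt: active, suppressor → wire = (2, -2)
L2 recharge: active, suppressor → wire = (-2, -2)
L3 seek_light: idle → wire stays (-2, -2)
L4 return_home: active, inhibitor → wire = none
L5 wander: active, suppressor → wire = (0, -1)
actuator = (0, -1) — from layer 5 (wander)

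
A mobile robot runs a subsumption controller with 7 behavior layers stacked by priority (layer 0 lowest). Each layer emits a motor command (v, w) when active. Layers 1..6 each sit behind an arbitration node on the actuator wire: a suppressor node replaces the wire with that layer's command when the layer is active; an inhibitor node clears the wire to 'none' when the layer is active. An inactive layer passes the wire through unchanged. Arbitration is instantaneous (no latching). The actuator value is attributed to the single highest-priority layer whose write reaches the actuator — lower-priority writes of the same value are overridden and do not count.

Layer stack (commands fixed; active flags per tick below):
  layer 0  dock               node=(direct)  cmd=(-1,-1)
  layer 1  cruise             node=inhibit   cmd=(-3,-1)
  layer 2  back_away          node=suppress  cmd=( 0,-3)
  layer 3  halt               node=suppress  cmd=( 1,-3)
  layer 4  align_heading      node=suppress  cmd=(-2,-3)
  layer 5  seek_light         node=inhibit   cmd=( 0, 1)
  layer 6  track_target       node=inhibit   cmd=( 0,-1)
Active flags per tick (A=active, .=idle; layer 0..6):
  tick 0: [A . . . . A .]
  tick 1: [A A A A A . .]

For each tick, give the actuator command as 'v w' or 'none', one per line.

none
-2 -3

tick 0:
  L0 dock: active, feeds wire = (-1, -1)
  L1 cruise: idle → wire stays (-1, -1)
  L2 back_away: idle → wire stays (-1, -1)
  L3 halt: idle → wire stays (-1, -1)
  L4 align_heading: idle → wire stays (-1, -1)
  L5 seek_light: active, inhibitor → wire = none
  L6 track_target: idle → wire stays none
  actuator = none
tick 1:
  L0 dock: active, feeds wire = (-1, -1)
  L1 cruise: active, inhibitor → wire = none
  L2 back_away: active, suppressor → wire = (0, -3)
  L3 halt: active, suppressor → wire = (1, -3)
  L4 align_heading: active, suppressor → wire = (-2, -3)
  L5 seek_light: idle → wire stays (-2, -3)
  L6 track_target: idle → wire stays (-2, -3)
  actuator = (-2, -3)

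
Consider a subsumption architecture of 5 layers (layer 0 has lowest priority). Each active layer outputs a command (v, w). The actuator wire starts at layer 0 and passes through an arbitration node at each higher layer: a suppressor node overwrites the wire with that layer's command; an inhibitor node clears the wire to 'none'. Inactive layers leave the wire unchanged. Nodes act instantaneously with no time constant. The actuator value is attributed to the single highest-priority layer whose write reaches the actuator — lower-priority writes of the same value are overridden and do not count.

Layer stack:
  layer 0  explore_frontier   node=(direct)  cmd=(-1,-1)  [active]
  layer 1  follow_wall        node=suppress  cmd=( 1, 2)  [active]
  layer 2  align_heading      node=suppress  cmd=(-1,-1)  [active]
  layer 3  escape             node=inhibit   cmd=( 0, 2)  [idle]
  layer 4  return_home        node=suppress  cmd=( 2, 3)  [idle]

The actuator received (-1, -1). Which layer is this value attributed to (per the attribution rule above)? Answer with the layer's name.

L0 explore_frontier: active, feeds wire = (-1, -1)
L1 follow_wall: active, suppressor → wire = (1, 2)
L2 align_heading: active, suppressor → wire = (-1, -1)
L3 escape: idle → wire stays (-1, -1)
L4 return_home: idle → wire stays (-1, -1)
actuator = (-1, -1)
last writer: layer 2 = align_heading

align_heading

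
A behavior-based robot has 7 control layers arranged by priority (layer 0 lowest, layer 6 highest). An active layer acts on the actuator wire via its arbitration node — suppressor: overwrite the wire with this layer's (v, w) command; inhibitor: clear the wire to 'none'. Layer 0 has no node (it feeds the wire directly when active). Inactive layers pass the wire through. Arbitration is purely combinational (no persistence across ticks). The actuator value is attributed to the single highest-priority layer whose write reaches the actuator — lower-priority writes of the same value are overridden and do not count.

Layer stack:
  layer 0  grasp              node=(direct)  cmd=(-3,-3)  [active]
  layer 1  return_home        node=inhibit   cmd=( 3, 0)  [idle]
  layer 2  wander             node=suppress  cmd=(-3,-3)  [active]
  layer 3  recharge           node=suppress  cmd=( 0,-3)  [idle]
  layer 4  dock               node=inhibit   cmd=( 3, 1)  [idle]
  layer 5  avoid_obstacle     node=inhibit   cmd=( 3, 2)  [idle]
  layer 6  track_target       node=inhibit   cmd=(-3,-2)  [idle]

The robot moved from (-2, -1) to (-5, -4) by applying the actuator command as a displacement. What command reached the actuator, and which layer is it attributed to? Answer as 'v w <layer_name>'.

displacement = (-5, -4) − (-2, -1) = (-3, -3)
layer 0 (grasp) active — direct: (-3, -3)
layer 1 (return_home) idle — unchanged: (-3, -3)
layer 2 (wander) active — suppresses: (-3, -3)
layer 3 (recharge) idle — unchanged: (-3, -3)
layer 4 (dock) idle — unchanged: (-3, -3)
layer 5 (avoid_obstacle) idle — unchanged: (-3, -3)
layer 6 (track_target) idle — unchanged: (-3, -3)
→ actuator (-3, -3) — from layer 2 (wander)

-3 -3 wander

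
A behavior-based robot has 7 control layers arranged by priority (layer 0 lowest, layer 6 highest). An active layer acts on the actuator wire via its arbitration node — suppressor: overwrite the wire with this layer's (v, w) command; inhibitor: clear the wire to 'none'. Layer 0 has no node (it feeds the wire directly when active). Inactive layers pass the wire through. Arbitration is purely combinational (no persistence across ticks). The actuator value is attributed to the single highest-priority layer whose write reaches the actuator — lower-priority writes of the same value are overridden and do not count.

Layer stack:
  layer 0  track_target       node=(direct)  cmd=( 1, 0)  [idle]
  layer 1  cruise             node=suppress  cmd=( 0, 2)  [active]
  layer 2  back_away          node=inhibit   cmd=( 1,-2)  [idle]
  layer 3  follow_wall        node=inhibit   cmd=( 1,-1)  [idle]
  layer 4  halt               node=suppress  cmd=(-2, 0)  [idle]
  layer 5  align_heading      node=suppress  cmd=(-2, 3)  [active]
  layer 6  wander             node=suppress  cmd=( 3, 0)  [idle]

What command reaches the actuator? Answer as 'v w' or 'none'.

-2 3

[0] track_target off; wire := none
[1] cruise on (suppress); wire := (0, 2)
[2] back_away off; pass (0, 2)
[3] follow_wall off; pass (0, 2)
[4] halt off; pass (0, 2)
[5] align_heading on (suppress); wire := (-2, 3)
[6] wander off; pass (-2, 3)
output (-2, 3)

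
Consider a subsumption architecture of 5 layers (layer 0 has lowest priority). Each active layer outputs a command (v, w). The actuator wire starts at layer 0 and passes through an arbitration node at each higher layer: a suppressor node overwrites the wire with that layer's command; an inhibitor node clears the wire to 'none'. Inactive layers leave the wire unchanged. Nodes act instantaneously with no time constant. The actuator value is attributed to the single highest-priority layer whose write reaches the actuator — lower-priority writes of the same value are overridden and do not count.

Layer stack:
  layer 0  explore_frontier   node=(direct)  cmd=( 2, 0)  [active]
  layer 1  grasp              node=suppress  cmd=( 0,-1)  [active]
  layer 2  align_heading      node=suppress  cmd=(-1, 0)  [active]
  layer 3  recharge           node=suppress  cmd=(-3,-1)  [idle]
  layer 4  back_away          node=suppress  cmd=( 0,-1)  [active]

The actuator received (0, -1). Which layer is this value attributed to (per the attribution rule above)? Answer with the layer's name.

[0] explore_frontier on; wire := (2, 0)
[1] grasp on (suppress); wire := (0, -1)
[2] align_heading on (suppress); wire := (-1, 0)
[3] recharge off; pass (-1, 0)
[4] back_away on (suppress); wire := (0, -1)
output (0, -1)
last writer: layer 4 = back_away

back_away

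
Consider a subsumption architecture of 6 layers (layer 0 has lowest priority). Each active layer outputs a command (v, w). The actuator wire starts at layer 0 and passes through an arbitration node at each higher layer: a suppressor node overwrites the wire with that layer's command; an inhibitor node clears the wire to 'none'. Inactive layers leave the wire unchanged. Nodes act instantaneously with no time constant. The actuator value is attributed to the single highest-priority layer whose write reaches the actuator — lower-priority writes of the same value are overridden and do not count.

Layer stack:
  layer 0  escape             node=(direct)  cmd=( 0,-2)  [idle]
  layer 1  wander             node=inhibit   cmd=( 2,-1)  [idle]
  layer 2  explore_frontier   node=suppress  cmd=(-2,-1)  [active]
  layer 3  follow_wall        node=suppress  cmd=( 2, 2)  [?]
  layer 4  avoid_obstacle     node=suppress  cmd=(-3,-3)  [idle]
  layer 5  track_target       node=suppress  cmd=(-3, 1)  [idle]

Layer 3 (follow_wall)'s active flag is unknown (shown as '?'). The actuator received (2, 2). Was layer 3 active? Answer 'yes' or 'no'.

yes

If layer 3 is active=yes:
  actuator would be (2, 2)
If layer 3 is active=no:
  actuator would be (-2, -1)
Observed (2, 2), so layer 3 was active.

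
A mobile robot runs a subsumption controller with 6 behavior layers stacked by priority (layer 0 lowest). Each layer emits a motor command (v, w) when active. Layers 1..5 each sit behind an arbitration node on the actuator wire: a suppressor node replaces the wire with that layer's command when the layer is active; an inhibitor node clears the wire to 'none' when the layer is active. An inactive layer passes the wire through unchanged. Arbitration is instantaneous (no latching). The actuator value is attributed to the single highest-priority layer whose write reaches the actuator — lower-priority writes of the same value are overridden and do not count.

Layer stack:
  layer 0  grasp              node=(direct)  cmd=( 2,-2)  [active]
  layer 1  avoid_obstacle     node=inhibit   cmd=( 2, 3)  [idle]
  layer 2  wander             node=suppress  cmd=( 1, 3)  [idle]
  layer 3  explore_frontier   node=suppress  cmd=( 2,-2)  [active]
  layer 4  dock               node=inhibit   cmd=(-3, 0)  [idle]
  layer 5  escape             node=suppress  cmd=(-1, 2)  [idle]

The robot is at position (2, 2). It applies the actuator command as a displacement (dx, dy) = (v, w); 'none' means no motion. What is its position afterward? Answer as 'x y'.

L0 grasp: active, feeds wire = (2, -2)
L1 avoid_obstacle: idle → wire stays (2, -2)
L2 wander: idle → wire stays (2, -2)
L3 explore_frontier: active, suppressor → wire = (2, -2)
L4 dock: idle → wire stays (2, -2)
L5 escape: idle → wire stays (2, -2)
actuator = (2, -2)
position: (2, 2) + (2, -2) = (4, 0)

4 0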